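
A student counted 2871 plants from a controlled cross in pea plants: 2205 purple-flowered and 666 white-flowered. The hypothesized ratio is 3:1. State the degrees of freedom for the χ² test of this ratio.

1

A goodness-of-fit test with 2 phenotype classes has df = 2 − 1 = 1.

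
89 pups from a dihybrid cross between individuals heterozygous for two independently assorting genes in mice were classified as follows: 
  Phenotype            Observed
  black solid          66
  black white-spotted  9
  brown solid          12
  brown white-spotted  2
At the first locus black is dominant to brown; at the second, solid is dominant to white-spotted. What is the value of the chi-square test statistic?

12.213

A dihybrid F₂ with independent assortment and complete dominance at both loci gives a 9:3:3:1 phenotypic ratio.
Total ratio parts = 16. Expected numbers out of 89:
  black solid: 89 × 9/16 = 50.0625
  black white-spotted: 89 × 3/16 = 16.6875
  brown solid: 89 × 3/16 = 16.6875
  brown white-spotted: 89 × 1/16 = 5.5625
χ² = Σ (O − E)² / E
  black solid: (66 − 50.0625)² / 50.0625 = 5.0737
  black white-spotted: (9 − 16.6875)² / 16.6875 = 3.5414
  brown solid: (12 − 16.6875)² / 16.6875 = 1.3167
  brown white-spotted: (2 − 5.5625)² / 5.5625 = 2.2816
χ² = 5.0737 + 3.5414 + 1.3167 + 2.2816 = 12.2134 ≈ 12.213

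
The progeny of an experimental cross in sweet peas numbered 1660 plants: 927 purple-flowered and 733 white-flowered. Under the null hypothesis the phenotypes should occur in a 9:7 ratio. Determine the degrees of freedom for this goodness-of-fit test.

A goodness-of-fit test with 2 phenotype classes has df = 2 − 1 = 1.

1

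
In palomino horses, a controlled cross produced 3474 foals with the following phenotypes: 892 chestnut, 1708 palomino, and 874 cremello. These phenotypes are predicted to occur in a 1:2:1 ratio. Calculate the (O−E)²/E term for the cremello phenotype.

0.035

Total ratio parts = 4. Expected numbers out of 3474:
  chestnut: 3474 × 1/4 = 868.5
  palomino: 3474 × 2/4 = 1737
  cremello: 3474 × 1/4 = 868.5
Contribution of cremello: (874 − 868.5)² / 868.5 = 0.0348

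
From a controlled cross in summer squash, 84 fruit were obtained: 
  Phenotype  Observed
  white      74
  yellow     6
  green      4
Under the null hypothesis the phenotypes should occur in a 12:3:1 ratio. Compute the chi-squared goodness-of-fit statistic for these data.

8.254

Expected counts for N = 84 under a 12:3:1 ratio (total parts = 16):
  white: 84 × 12/16 = 63
  yellow: 84 × 3/16 = 15.75
  green: 84 × 1/16 = 5.25
χ² = Σ (O − E)² / E
  white: (74 − 63)² / 63 = 1.9206
  yellow: (6 − 15.75)² / 15.75 = 6.0357
  green: (4 − 5.25)² / 5.25 = 0.2976
χ² = 1.9206 + 6.0357 + 0.2976 = 8.2539 ≈ 8.254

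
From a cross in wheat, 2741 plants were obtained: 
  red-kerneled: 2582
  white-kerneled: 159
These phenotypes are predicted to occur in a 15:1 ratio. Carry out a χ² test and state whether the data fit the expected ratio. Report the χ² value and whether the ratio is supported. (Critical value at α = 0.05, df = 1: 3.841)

0.944; consistent

Expected counts for N = 2741 under a 15:1 ratio (total parts = 16):
  red-kerneled: 2741 × 15/16 = 2569.6875
  white-kerneled: 2741 × 1/16 = 171.3125
χ² = Σ (O − E)² / E
  red-kerneled: (2582 − 2569.6875)² / 2569.6875 = 0.0590
  white-kerneled: (159 − 171.3125)² / 171.3125 = 0.8849
χ² = 0.0590 + 0.8849 = 0.9439 ≈ 0.944
Degrees of freedom = 2 − 1 = 1; critical value at α = 0.05 is 3.841.
Since 0.944 < 3.841, we fail to reject the null hypothesis — the data are consistent with the 15:1 ratio.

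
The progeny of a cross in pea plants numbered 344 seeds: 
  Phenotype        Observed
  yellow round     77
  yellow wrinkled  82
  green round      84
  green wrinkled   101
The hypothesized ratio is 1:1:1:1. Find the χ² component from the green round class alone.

Total ratio parts = 4. Expected numbers out of 344:
  yellow round: 344 × 1/4 = 86
  yellow wrinkled: 344 × 1/4 = 86
  green round: 344 × 1/4 = 86
  green wrinkled: 344 × 1/4 = 86
Contribution of green round: (84 − 86)² / 86 = 0.0465

0.047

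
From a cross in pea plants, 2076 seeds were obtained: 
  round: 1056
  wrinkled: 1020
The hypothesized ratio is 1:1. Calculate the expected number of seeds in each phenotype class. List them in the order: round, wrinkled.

Total ratio parts = 2. Expected numbers out of 2076:
  round: 2076 × 1/2 = 1038
  wrinkled: 2076 × 1/2 = 1038

1038, 1038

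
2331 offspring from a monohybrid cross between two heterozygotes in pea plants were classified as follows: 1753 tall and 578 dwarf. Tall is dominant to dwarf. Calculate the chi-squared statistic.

0.052

For a monohybrid cross between heterozygotes with complete dominance, the expected phenotypic ratio is 3:1.
The 3:1 ratio has 4 parts, so with N = 2331 the expected counts are:
  tall: 2331 × 3/4 = 1748.25
  dwarf: 2331 × 1/4 = 582.75
χ² = Σ (O − E)² / E
  tall: (1753 − 1748.25)² / 1748.25 = 0.0129
  dwarf: (578 − 582.75)² / 582.75 = 0.0387
χ² = 0.0129 + 0.0387 = 0.0516 ≈ 0.052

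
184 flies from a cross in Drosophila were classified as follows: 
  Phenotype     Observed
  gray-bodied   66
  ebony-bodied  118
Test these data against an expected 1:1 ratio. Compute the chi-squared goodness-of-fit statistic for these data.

14.696

Expected counts for N = 184 under a 1:1 ratio (total parts = 2):
  gray-bodied: 184 × 1/2 = 92
  ebony-bodied: 184 × 1/2 = 92
χ² = Σ (O − E)² / E
  gray-bodied: (66 − 92)² / 92 = 7.3478
  ebony-bodied: (118 − 92)² / 92 = 7.3478
χ² = 7.3478 + 7.3478 = 14.6956 ≈ 14.696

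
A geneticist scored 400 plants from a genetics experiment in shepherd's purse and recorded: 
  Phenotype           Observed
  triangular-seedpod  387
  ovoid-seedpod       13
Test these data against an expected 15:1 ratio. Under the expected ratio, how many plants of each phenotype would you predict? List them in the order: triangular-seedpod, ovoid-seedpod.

375, 25

Expected counts for N = 400 under a 15:1 ratio (total parts = 16):
  triangular-seedpod: 400 × 15/16 = 375
  ovoid-seedpod: 400 × 1/16 = 25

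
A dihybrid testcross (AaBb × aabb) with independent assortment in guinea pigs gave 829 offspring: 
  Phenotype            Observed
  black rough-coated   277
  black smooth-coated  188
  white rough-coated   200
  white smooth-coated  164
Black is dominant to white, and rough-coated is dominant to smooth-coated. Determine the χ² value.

34.542

A dihybrid testcross with independent assortment gives a 1:1:1:1 ratio.
Total ratio parts = 4. Expected numbers out of 829:
  black rough-coated: 829 × 1/4 = 207.25
  black smooth-coated: 829 × 1/4 = 207.25
  white rough-coated: 829 × 1/4 = 207.25
  white smooth-coated: 829 × 1/4 = 207.25
χ² = Σ (O − E)² / E
  black rough-coated: (277 − 207.25)² / 207.25 = 23.4744
  black smooth-coated: (188 − 207.25)² / 207.25 = 1.7880
  white rough-coated: (200 − 207.25)² / 207.25 = 0.2536
  white smooth-coated: (164 − 207.25)² / 207.25 = 9.0256
χ² = 23.4744 + 1.7880 + 0.2536 + 9.0256 = 34.5416 ≈ 34.542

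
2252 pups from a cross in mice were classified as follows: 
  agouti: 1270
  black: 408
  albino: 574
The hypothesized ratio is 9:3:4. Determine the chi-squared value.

The 9:3:4 ratio has 16 parts, so with N = 2252 the expected counts are:
  agouti: 2252 × 9/16 = 1266.75
  black: 2252 × 3/16 = 422.25
  albino: 2252 × 4/16 = 563
χ² = Σ (O − E)² / E
  agouti: (1270 − 1266.75)² / 1266.75 = 0.0083
  black: (408 − 422.25)² / 422.25 = 0.4809
  albino: (574 − 563)² / 563 = 0.2149
χ² = 0.0083 + 0.4809 + 0.2149 = 0.7041 ≈ 0.704

0.704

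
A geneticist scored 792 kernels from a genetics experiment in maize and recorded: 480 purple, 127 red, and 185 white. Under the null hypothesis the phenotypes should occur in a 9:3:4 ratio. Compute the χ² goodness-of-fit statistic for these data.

Under the 9:3:4 hypothesis (Σ ratio = 16, N = 792):
  purple: 792 × 9/16 = 445.5
  red: 792 × 3/16 = 148.5
  white: 792 × 4/16 = 198
χ² = Σ (O − E)² / E
  purple: (480 − 445.5)² / 445.5 = 2.6717
  red: (127 − 148.5)² / 148.5 = 3.1128
  white: (185 − 198)² / 198 = 0.8535
χ² = 2.6717 + 3.1128 + 0.8535 = 6.638

6.638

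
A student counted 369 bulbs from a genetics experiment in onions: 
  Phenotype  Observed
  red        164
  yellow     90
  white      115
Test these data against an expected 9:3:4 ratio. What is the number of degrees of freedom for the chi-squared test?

2

A goodness-of-fit test with 3 phenotype classes has df = 3 − 1 = 2.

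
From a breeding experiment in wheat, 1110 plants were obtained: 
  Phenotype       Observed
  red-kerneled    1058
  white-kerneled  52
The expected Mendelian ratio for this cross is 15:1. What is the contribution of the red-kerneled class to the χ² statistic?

Under the 15:1 hypothesis (Σ ratio = 16, N = 1110):
  red-kerneled: 1110 × 15/16 = 1040.625
  white-kerneled: 1110 × 1/16 = 69.375
Contribution of red-kerneled: (1058 − 1040.625)² / 1040.625 = 0.2901

0.290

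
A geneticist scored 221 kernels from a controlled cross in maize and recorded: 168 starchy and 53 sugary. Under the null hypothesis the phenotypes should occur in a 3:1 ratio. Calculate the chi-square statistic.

Under the 3:1 hypothesis (Σ ratio = 4, N = 221):
  starchy: 221 × 3/4 = 165.75
  sugary: 221 × 1/4 = 55.25
χ² = Σ (O − E)² / E
  starchy: (168 − 165.75)² / 165.75 = 0.0305
  sugary: (53 − 55.25)² / 55.25 = 0.0916
χ² = 0.0305 + 0.0916 = 0.1221 ≈ 0.122

0.122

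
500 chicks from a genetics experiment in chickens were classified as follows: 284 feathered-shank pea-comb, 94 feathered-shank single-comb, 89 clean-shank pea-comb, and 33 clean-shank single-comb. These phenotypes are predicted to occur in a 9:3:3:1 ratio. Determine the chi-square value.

The 9:3:3:1 ratio has 16 parts, so with N = 500 the expected counts are:
  feathered-shank pea-comb: 500 × 9/16 = 281.25
  feathered-shank single-comb: 500 × 3/16 = 93.75
  clean-shank pea-comb: 500 × 3/16 = 93.75
  clean-shank single-comb: 500 × 1/16 = 31.25
χ² = Σ (O − E)² / E
  feathered-shank pea-comb: (284 − 281.25)² / 281.25 = 0.0269
  feathered-shank single-comb: (94 − 93.75)² / 93.75 = 0.0007
  clean-shank pea-comb: (89 − 93.75)² / 93.75 = 0.2407
  clean-shank single-comb: (33 − 31.25)² / 31.25 = 0.0980
χ² = 0.0269 + 0.0007 + 0.2407 + 0.0980 = 0.3663 ≈ 0.366

0.366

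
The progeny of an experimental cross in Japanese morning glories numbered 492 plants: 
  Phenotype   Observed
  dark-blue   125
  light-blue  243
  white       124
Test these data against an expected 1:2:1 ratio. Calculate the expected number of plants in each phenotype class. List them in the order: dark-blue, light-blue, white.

Expected counts for N = 492 under a 1:2:1 ratio (total parts = 4):
  dark-blue: 492 × 1/4 = 123
  light-blue: 492 × 2/4 = 246
  white: 492 × 1/4 = 123

123, 246, 123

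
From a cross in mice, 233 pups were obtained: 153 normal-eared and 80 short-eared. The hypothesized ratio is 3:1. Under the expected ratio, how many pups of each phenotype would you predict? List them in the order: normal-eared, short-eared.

174.75, 58.25

The 3:1 ratio has 4 parts, so with N = 233 the expected counts are:
  normal-eared: 233 × 3/4 = 174.75
  short-eared: 233 × 1/4 = 58.25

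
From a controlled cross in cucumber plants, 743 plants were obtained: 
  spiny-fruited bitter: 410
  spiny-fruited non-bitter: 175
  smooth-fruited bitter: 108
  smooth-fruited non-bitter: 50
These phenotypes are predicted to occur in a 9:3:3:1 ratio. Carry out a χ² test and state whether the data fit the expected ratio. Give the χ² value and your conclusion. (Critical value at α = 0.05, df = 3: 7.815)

16.604; not consistent

Total ratio parts = 16. Expected numbers out of 743:
  spiny-fruited bitter: 743 × 9/16 = 417.9375
  spiny-fruited non-bitter: 743 × 3/16 = 139.3125
  smooth-fruited bitter: 743 × 3/16 = 139.3125
  smooth-fruited non-bitter: 743 × 1/16 = 46.4375
χ² = Σ (O − E)² / E
  spiny-fruited bitter: (410 − 417.9375)² / 417.9375 = 0.1507
  spiny-fruited non-bitter: (175 − 139.3125)² / 139.3125 = 9.1420
  smooth-fruited bitter: (108 − 139.3125)² / 139.3125 = 7.0379
  smooth-fruited non-bitter: (50 − 46.4375)² / 46.4375 = 0.2733
χ² = 0.1507 + 9.1420 + 7.0379 + 0.2733 = 16.6039 ≈ 16.604
Degrees of freedom = 4 − 1 = 3; critical value at α = 0.05 is 7.815.
Since 16.604 > 7.815, we reject the null hypothesis — the data do not fit the 9:3:3:1 ratio.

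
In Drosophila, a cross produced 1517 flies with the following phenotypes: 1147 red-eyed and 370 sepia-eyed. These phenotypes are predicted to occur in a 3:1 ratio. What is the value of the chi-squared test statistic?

Total ratio parts = 4. Expected numbers out of 1517:
  red-eyed: 1517 × 3/4 = 1137.75
  sepia-eyed: 1517 × 1/4 = 379.25
χ² = Σ (O − E)² / E
  red-eyed: (1147 − 1137.75)² / 1137.75 = 0.0752
  sepia-eyed: (370 − 379.25)² / 379.25 = 0.2256
χ² = 0.0752 + 0.2256 = 0.3008 ≈ 0.301

0.301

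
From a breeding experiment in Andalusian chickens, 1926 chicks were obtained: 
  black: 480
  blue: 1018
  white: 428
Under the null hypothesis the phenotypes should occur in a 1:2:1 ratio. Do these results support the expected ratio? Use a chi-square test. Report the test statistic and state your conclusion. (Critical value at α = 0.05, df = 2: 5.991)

The 1:2:1 ratio has 4 parts, so with N = 1926 the expected counts are:
  black: 1926 × 1/4 = 481.5
  blue: 1926 × 2/4 = 963
  white: 1926 × 1/4 = 481.5
χ² = Σ (O − E)² / E
  black: (480 − 481.5)² / 481.5 = 0.0047
  blue: (1018 − 963)² / 963 = 3.1412
  white: (428 − 481.5)² / 481.5 = 5.9444
χ² = 0.0047 + 3.1412 + 5.9444 = 9.0903 ≈ 9.090
Degrees of freedom = 3 − 1 = 2; critical value at α = 0.05 is 5.991.
Since 9.090 > 5.991, we reject the null hypothesis — the data do not fit the 1:2:1 ratio.

9.090; not consistent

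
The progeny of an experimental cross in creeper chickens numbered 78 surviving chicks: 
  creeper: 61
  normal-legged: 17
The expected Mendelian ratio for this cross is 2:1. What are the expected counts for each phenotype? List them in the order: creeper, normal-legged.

Expected counts for N = 78 under a 2:1 ratio (total parts = 3):
  creeper: 78 × 2/3 = 52
  normal-legged: 78 × 1/3 = 26

52, 26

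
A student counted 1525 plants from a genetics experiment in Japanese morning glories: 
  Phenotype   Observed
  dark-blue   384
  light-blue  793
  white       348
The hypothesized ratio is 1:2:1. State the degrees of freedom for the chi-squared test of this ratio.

2

A goodness-of-fit test with 3 phenotype classes has df = 3 − 1 = 2.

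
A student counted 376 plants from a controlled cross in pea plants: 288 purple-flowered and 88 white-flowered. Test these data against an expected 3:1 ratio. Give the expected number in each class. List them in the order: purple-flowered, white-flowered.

282, 94

Under the 3:1 hypothesis (Σ ratio = 4, N = 376):
  purple-flowered: 376 × 3/4 = 282
  white-flowered: 376 × 1/4 = 94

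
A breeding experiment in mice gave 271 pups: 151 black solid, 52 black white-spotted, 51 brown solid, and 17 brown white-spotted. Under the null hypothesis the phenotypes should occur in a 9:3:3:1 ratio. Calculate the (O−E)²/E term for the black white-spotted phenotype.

0.028

Expected counts for N = 271 under a 9:3:3:1 ratio (total parts = 16):
  black solid: 271 × 9/16 = 152.4375
  black white-spotted: 271 × 3/16 = 50.8125
  brown solid: 271 × 3/16 = 50.8125
  brown white-spotted: 271 × 1/16 = 16.9375
Contribution of black white-spotted: (52 − 50.8125)² / 50.8125 = 0.0278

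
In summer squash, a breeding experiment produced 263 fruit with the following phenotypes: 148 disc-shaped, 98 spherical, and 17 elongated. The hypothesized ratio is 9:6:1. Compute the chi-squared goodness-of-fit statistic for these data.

Expected counts for N = 263 under a 9:6:1 ratio (total parts = 16):
  disc-shaped: 263 × 9/16 = 147.9375
  spherical: 263 × 6/16 = 98.625
  elongated: 263 × 1/16 = 16.4375
χ² = Σ (O − E)² / E
  disc-shaped: (148 − 147.9375)² / 147.9375 = 0.0000
  spherical: (98 − 98.625)² / 98.625 = 0.0040
  elongated: (17 − 16.4375)² / 16.4375 = 0.0192
χ² = 0.0000 + 0.0040 + 0.0192 = 0.0232 ≈ 0.023

0.023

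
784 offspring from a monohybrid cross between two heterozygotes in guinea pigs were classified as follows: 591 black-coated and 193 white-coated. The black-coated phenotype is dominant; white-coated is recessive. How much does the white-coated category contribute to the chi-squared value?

For a monohybrid cross between heterozygotes with complete dominance, the expected phenotypic ratio is 3:1.
The 3:1 ratio has 4 parts, so with N = 784 the expected counts are:
  black-coated: 784 × 3/4 = 588
  white-coated: 784 × 1/4 = 196
Contribution of white-coated: (193 − 196)² / 196 = 0.0459

0.046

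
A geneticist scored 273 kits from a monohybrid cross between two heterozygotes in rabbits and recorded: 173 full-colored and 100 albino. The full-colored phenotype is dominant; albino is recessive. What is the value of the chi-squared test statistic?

For a monohybrid cross between heterozygotes with complete dominance, the expected phenotypic ratio is 3:1.
The 3:1 ratio has 4 parts, so with N = 273 the expected counts are:
  full-colored: 273 × 3/4 = 204.75
  albino: 273 × 1/4 = 68.25
χ² = Σ (O − E)² / E
  full-colored: (173 − 204.75)² / 204.75 = 4.9234
  albino: (100 − 68.25)² / 68.25 = 14.7701
χ² = 4.9234 + 14.7701 = 19.6935 ≈ 19.694

19.694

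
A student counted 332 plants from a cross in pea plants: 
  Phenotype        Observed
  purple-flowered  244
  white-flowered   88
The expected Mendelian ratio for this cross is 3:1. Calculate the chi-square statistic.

0.402

Under the 3:1 hypothesis (Σ ratio = 4, N = 332):
  purple-flowered: 332 × 3/4 = 249
  white-flowered: 332 × 1/4 = 83
χ² = Σ (O − E)² / E
  purple-flowered: (244 − 249)² / 249 = 0.1004
  white-flowered: (88 − 83)² / 83 = 0.3012
χ² = 0.1004 + 0.3012 = 0.4016 ≈ 0.402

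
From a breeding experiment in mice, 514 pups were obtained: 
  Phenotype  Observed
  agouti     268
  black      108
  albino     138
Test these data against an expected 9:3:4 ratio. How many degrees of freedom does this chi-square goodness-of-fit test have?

2

A goodness-of-fit test with 3 phenotype classes has df = 3 − 1 = 2.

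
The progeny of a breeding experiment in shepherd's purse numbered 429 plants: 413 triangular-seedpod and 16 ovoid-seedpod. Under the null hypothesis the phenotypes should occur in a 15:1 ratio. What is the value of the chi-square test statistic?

Under the 15:1 hypothesis (Σ ratio = 16, N = 429):
  triangular-seedpod: 429 × 15/16 = 402.1875
  ovoid-seedpod: 429 × 1/16 = 26.8125
χ² = Σ (O − E)² / E
  triangular-seedpod: (413 − 402.1875)² / 402.1875 = 0.2907
  ovoid-seedpod: (16 − 26.8125)² / 26.8125 = 4.3603
χ² = 0.2907 + 4.3603 = 4.651

4.651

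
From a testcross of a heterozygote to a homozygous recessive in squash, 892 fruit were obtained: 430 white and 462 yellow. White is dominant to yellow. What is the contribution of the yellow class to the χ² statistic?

0.574

A testcross of a heterozygote (Aa × aa) gives a 1:1 phenotypic ratio.
Total ratio parts = 2. Expected numbers out of 892:
  white: 892 × 1/2 = 446
  yellow: 892 × 1/2 = 446
Contribution of yellow: (462 − 446)² / 446 = 0.5740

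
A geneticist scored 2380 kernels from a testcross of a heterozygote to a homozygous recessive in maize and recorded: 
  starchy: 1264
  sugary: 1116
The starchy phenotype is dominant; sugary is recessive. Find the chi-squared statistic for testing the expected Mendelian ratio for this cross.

9.203

A testcross of a heterozygote (Aa × aa) gives a 1:1 phenotypic ratio.
Under the 1:1 hypothesis (Σ ratio = 2, N = 2380):
  starchy: 2380 × 1/2 = 1190
  sugary: 2380 × 1/2 = 1190
χ² = Σ (O − E)² / E
  starchy: (1264 − 1190)² / 1190 = 4.6017
  sugary: (1116 − 1190)² / 1190 = 4.6017
χ² = 4.6017 + 4.6017 = 9.2034 ≈ 9.203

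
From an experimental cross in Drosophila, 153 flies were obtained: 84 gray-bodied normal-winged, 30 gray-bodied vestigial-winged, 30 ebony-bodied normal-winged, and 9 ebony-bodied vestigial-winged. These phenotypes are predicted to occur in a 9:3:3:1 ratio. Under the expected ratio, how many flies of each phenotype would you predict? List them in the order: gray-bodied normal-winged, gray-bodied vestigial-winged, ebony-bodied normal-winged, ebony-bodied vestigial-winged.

86.0625, 28.6875, 28.6875, 9.5625

Expected counts for N = 153 under a 9:3:3:1 ratio (total parts = 16):
  gray-bodied normal-winged: 153 × 9/16 = 86.0625
  gray-bodied vestigial-winged: 153 × 3/16 = 28.6875
  ebony-bodied normal-winged: 153 × 3/16 = 28.6875
  ebony-bodied vestigial-winged: 153 × 1/16 = 9.5625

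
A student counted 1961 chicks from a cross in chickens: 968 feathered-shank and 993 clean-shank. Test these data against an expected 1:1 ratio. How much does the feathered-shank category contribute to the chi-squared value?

Total ratio parts = 2. Expected numbers out of 1961:
  feathered-shank: 1961 × 1/2 = 980.5
  clean-shank: 1961 × 1/2 = 980.5
Contribution of feathered-shank: (968 − 980.5)² / 980.5 = 0.1594

0.159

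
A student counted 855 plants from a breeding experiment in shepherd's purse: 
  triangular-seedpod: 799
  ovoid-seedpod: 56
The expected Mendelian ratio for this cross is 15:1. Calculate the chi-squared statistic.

Under the 15:1 hypothesis (Σ ratio = 16, N = 855):
  triangular-seedpod: 855 × 15/16 = 801.5625
  ovoid-seedpod: 855 × 1/16 = 53.4375
χ² = Σ (O − E)² / E
  triangular-seedpod: (799 − 801.5625)² / 801.5625 = 0.0082
  ovoid-seedpod: (56 − 53.4375)² / 53.4375 = 0.1229
χ² = 0.0082 + 0.1229 = 0.1311 ≈ 0.131

0.131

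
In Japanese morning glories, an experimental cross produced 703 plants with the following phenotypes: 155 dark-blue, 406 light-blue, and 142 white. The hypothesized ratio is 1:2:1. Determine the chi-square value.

17.381

Expected counts for N = 703 under a 1:2:1 ratio (total parts = 4):
  dark-blue: 703 × 1/4 = 175.75
  light-blue: 703 × 2/4 = 351.5
  white: 703 × 1/4 = 175.75
χ² = Σ (O − E)² / E
  dark-blue: (155 − 175.75)² / 175.75 = 2.4499
  light-blue: (406 − 351.5)² / 351.5 = 8.4502
  white: (142 − 175.75)² / 175.75 = 6.4812
χ² = 2.4499 + 8.4502 + 6.4812 = 17.3813 ≈ 17.381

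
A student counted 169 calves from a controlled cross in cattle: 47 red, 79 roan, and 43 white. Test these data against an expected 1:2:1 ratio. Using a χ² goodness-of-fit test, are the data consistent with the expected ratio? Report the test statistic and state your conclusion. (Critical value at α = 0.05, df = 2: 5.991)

0.905; consistent

Total ratio parts = 4. Expected numbers out of 169:
  red: 169 × 1/4 = 42.25
  roan: 169 × 2/4 = 84.5
  white: 169 × 1/4 = 42.25
χ² = Σ (O − E)² / E
  red: (47 − 42.25)² / 42.25 = 0.5340
  roan: (79 − 84.5)² / 84.5 = 0.3580
  white: (43 − 42.25)² / 42.25 = 0.0133
χ² = 0.5340 + 0.3580 + 0.0133 = 0.9053 ≈ 0.905
Degrees of freedom = 3 − 1 = 2; critical value at α = 0.05 is 5.991.
Since 0.905 < 5.991, we fail to reject the null hypothesis — the data are consistent with the 1:2:1 ratio.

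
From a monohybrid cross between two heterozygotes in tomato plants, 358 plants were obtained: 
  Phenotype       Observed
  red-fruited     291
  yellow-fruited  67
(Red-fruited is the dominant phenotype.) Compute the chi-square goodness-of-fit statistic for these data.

7.542

For a monohybrid cross between heterozygotes with complete dominance, the expected phenotypic ratio is 3:1.
Total ratio parts = 4. Expected numbers out of 358:
  red-fruited: 358 × 3/4 = 268.5
  yellow-fruited: 358 × 1/4 = 89.5
χ² = Σ (O − E)² / E
  red-fruited: (291 − 268.5)² / 268.5 = 1.8855
  yellow-fruited: (67 − 89.5)² / 89.5 = 5.6564
χ² = 1.8855 + 5.6564 = 7.5419 ≈ 7.542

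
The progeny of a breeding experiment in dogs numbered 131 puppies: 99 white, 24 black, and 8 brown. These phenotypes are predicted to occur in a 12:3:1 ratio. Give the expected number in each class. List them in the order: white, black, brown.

98.25, 24.5625, 8.1875

Expected counts for N = 131 under a 12:3:1 ratio (total parts = 16):
  white: 131 × 12/16 = 98.25
  black: 131 × 3/16 = 24.5625
  brown: 131 × 1/16 = 8.1875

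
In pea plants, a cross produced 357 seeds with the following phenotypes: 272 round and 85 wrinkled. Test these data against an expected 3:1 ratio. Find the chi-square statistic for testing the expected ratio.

0.270

Total ratio parts = 4. Expected numbers out of 357:
  round: 357 × 3/4 = 267.75
  wrinkled: 357 × 1/4 = 89.25
χ² = Σ (O − E)² / E
  round: (272 − 267.75)² / 267.75 = 0.0675
  wrinkled: (85 − 89.25)² / 89.25 = 0.2024
χ² = 0.0675 + 0.2024 = 0.2699 ≈ 0.270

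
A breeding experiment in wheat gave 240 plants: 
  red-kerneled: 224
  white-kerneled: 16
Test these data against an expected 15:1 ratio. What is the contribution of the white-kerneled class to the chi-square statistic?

0.067

Expected counts for N = 240 under a 15:1 ratio (total parts = 16):
  red-kerneled: 240 × 15/16 = 225
  white-kerneled: 240 × 1/16 = 15
Contribution of white-kerneled: (16 − 15)² / 15 = 0.0667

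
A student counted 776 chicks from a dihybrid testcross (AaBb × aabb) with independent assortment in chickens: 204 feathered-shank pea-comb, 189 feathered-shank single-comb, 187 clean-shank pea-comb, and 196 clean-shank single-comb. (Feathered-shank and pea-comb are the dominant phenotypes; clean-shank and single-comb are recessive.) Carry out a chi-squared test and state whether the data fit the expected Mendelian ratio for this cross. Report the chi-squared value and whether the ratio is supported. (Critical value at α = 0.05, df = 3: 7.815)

A dihybrid testcross with independent assortment gives a 1:1:1:1 ratio.
Total ratio parts = 4. Expected numbers out of 776:
  feathered-shank pea-comb: 776 × 1/4 = 194
  feathered-shank single-comb: 776 × 1/4 = 194
  clean-shank pea-comb: 776 × 1/4 = 194
  clean-shank single-comb: 776 × 1/4 = 194
χ² = Σ (O − E)² / E
  feathered-shank pea-comb: (204 − 194)² / 194 = 0.5155
  feathered-shank single-comb: (189 − 194)² / 194 = 0.1289
  clean-shank pea-comb: (187 − 194)² / 194 = 0.2526
  clean-shank single-comb: (196 − 194)² / 194 = 0.0206
χ² = 0.5155 + 0.1289 + 0.2526 + 0.0206 = 0.9176 ≈ 0.918
Degrees of freedom = 4 − 1 = 3; critical value at α = 0.05 is 7.815.
Since 0.918 < 7.815, we fail to reject the null hypothesis — the data are consistent with the 1:1:1:1 ratio.

0.918; consistent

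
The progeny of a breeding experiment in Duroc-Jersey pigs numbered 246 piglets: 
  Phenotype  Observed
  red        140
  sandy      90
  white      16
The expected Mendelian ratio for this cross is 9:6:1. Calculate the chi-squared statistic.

Total ratio parts = 16. Expected numbers out of 246:
  red: 246 × 9/16 = 138.375
  sandy: 246 × 6/16 = 92.25
  white: 246 × 1/16 = 15.375
χ² = Σ (O − E)² / E
  red: (140 − 138.375)² / 138.375 = 0.0191
  sandy: (90 − 92.25)² / 92.25 = 0.0549
  white: (16 − 15.375)² / 15.375 = 0.0254
χ² = 0.0191 + 0.0549 + 0.0254 = 0.0994 ≈ 0.099

0.099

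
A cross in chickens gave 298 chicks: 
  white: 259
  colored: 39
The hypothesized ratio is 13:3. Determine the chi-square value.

6.273

Total ratio parts = 16. Expected numbers out of 298:
  white: 298 × 13/16 = 242.125
  colored: 298 × 3/16 = 55.875
χ² = Σ (O − E)² / E
  white: (259 − 242.125)² / 242.125 = 1.1761
  colored: (39 − 55.875)² / 55.875 = 5.0965
χ² = 1.1761 + 5.0965 = 6.2726 ≈ 6.273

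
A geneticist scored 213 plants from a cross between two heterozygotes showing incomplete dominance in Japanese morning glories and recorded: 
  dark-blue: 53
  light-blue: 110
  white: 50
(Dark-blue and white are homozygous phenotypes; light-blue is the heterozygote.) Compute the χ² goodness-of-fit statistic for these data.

0.315

With incomplete dominance, a heterozygote × heterozygote cross gives a 1:2:1 phenotypic ratio.
The 1:2:1 ratio has 4 parts, so with N = 213 the expected counts are:
  dark-blue: 213 × 1/4 = 53.25
  light-blue: 213 × 2/4 = 106.5
  white: 213 × 1/4 = 53.25
χ² = Σ (O − E)² / E
  dark-blue: (53 − 53.25)² / 53.25 = 0.0012
  light-blue: (110 − 106.5)² / 106.5 = 0.1150
  white: (50 − 53.25)² / 53.25 = 0.1984
χ² = 0.0012 + 0.1150 + 0.1984 = 0.3146 ≈ 0.315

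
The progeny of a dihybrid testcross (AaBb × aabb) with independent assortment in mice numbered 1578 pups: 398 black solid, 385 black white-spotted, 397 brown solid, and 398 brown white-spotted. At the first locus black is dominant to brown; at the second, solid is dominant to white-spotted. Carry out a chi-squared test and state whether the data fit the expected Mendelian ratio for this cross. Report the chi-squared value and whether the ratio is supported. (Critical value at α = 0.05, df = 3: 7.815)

A dihybrid testcross with independent assortment gives a 1:1:1:1 ratio.
Expected counts for N = 1578 under a 1:1:1:1 ratio (total parts = 4):
  black solid: 1578 × 1/4 = 394.5
  black white-spotted: 1578 × 1/4 = 394.5
  brown solid: 1578 × 1/4 = 394.5
  brown white-spotted: 1578 × 1/4 = 394.5
χ² = Σ (O − E)² / E
  black solid: (398 − 394.5)² / 394.5 = 0.0311
  black white-spotted: (385 − 394.5)² / 394.5 = 0.2288
  brown solid: (397 − 394.5)² / 394.5 = 0.0158
  brown white-spotted: (398 − 394.5)² / 394.5 = 0.0311
χ² = 0.0311 + 0.2288 + 0.0158 + 0.0311 = 0.3068 ≈ 0.307
Degrees of freedom = 4 − 1 = 3; critical value at α = 0.05 is 7.815.
Since 0.307 < 7.815, we fail to reject the null hypothesis — the data are consistent with the 1:1:1:1 ratio.

0.307; consistent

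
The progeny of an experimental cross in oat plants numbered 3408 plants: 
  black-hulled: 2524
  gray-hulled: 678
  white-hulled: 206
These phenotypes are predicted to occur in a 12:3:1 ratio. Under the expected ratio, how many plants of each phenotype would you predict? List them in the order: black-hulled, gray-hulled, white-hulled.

2556, 639, 213

Expected counts for N = 3408 under a 12:3:1 ratio (total parts = 16):
  black-hulled: 3408 × 12/16 = 2556
  gray-hulled: 3408 × 3/16 = 639
  white-hulled: 3408 × 1/16 = 213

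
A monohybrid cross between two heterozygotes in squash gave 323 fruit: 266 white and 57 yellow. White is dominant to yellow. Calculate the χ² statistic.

9.314

For a monohybrid cross between heterozygotes with complete dominance, the expected phenotypic ratio is 3:1.
Under the 3:1 hypothesis (Σ ratio = 4, N = 323):
  white: 323 × 3/4 = 242.25
  yellow: 323 × 1/4 = 80.75
χ² = Σ (O − E)² / E
  white: (266 − 242.25)² / 242.25 = 2.3284
  yellow: (57 − 80.75)² / 80.75 = 6.9853
χ² = 2.3284 + 6.9853 = 9.3137 ≈ 9.314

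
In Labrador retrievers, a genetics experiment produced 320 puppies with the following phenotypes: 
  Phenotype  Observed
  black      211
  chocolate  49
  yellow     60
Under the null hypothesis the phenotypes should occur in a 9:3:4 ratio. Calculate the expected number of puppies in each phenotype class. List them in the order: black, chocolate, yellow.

180, 60, 80

Total ratio parts = 16. Expected numbers out of 320:
  black: 320 × 9/16 = 180
  chocolate: 320 × 3/16 = 60
  yellow: 320 × 4/16 = 80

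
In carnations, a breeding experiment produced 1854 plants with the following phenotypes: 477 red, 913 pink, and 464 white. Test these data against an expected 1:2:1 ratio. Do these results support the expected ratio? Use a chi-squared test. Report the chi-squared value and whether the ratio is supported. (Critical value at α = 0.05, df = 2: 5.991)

0.605; consistent

Expected counts for N = 1854 under a 1:2:1 ratio (total parts = 4):
  red: 1854 × 1/4 = 463.5
  pink: 1854 × 2/4 = 927
  white: 1854 × 1/4 = 463.5
χ² = Σ (O − E)² / E
  red: (477 − 463.5)² / 463.5 = 0.3932
  pink: (913 − 927)² / 927 = 0.2114
  white: (464 − 463.5)² / 463.5 = 0.0005
χ² = 0.3932 + 0.2114 + 0.0005 = 0.6051 ≈ 0.605
Degrees of freedom = 3 − 1 = 2; critical value at α = 0.05 is 5.991.
Since 0.605 < 5.991, we fail to reject the null hypothesis — the data are consistent with the 1:2:1 ratio.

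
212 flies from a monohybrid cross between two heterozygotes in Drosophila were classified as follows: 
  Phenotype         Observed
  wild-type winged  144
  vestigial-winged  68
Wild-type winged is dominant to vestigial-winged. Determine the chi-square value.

For a monohybrid cross between heterozygotes with complete dominance, the expected phenotypic ratio is 3:1.
Expected counts for N = 212 under a 3:1 ratio (total parts = 4):
  wild-type winged: 212 × 3/4 = 159
  vestigial-winged: 212 × 1/4 = 53
χ² = Σ (O − E)² / E
  wild-type winged: (144 − 159)² / 159 = 1.4151
  vestigial-winged: (68 − 53)² / 53 = 4.2453
χ² = 1.4151 + 4.2453 = 5.6604 ≈ 5.660

5.660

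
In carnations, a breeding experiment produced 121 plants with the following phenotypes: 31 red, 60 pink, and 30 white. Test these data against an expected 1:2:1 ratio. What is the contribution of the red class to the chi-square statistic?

Under the 1:2:1 hypothesis (Σ ratio = 4, N = 121):
  red: 121 × 1/4 = 30.25
  pink: 121 × 2/4 = 60.5
  white: 121 × 1/4 = 30.25
Contribution of red: (31 − 30.25)² / 30.25 = 0.0186

0.019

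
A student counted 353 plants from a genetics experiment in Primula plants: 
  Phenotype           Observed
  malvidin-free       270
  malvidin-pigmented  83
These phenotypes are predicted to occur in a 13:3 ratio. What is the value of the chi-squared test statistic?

5.256

The 13:3 ratio has 16 parts, so with N = 353 the expected counts are:
  malvidin-free: 353 × 13/16 = 286.8125
  malvidin-pigmented: 353 × 3/16 = 66.1875
χ² = Σ (O − E)² / E
  malvidin-free: (270 − 286.8125)² / 286.8125 = 0.9855
  malvidin-pigmented: (83 − 66.1875)² / 66.1875 = 4.2706
χ² = 0.9855 + 4.2706 = 5.2561 ≈ 5.256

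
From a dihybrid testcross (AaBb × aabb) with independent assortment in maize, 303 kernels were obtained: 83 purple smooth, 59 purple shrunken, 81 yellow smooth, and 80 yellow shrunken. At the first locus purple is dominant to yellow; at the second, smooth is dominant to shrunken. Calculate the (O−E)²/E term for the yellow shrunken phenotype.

0.238

A dihybrid testcross with independent assortment gives a 1:1:1:1 ratio.
Under the 1:1:1:1 hypothesis (Σ ratio = 4, N = 303):
  purple smooth: 303 × 1/4 = 75.75
  purple shrunken: 303 × 1/4 = 75.75
  yellow smooth: 303 × 1/4 = 75.75
  yellow shrunken: 303 × 1/4 = 75.75
Contribution of yellow shrunken: (80 − 75.75)² / 75.75 = 0.2384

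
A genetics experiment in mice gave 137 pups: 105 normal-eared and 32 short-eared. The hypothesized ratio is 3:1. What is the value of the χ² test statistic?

0.197

The 3:1 ratio has 4 parts, so with N = 137 the expected counts are:
  normal-eared: 137 × 3/4 = 102.75
  short-eared: 137 × 1/4 = 34.25
χ² = Σ (O − E)² / E
  normal-eared: (105 − 102.75)² / 102.75 = 0.0493
  short-eared: (32 − 34.25)² / 34.25 = 0.1478
χ² = 0.0493 + 0.1478 = 0.1971 ≈ 0.197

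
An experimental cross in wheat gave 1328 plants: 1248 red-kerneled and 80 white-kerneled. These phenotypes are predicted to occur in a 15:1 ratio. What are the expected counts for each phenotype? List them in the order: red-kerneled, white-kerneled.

1245, 83

Expected counts for N = 1328 under a 15:1 ratio (total parts = 16):
  red-kerneled: 1328 × 15/16 = 1245
  white-kerneled: 1328 × 1/16 = 83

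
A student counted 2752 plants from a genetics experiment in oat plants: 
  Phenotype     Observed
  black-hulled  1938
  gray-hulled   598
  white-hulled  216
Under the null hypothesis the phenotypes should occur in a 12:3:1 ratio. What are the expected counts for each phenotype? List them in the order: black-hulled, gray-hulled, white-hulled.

2064, 516, 172

Total ratio parts = 16. Expected numbers out of 2752:
  black-hulled: 2752 × 12/16 = 2064
  gray-hulled: 2752 × 3/16 = 516
  white-hulled: 2752 × 1/16 = 172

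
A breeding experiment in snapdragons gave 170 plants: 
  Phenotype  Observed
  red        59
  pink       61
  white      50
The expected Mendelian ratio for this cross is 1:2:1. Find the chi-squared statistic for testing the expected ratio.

Under the 1:2:1 hypothesis (Σ ratio = 4, N = 170):
  red: 170 × 1/4 = 42.5
  pink: 170 × 2/4 = 85
  white: 170 × 1/4 = 42.5
χ² = Σ (O − E)² / E
  red: (59 − 42.5)² / 42.5 = 6.4059
  pink: (61 − 85)² / 85 = 6.7765
  white: (50 − 42.5)² / 42.5 = 1.3235
χ² = 6.4059 + 6.7765 + 1.3235 = 14.5059 ≈ 14.506

14.506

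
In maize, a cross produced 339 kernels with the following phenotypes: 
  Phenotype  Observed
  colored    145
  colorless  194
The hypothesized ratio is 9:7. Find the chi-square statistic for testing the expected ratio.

25.020

Expected counts for N = 339 under a 9:7 ratio (total parts = 16):
  colored: 339 × 9/16 = 190.6875
  colorless: 339 × 7/16 = 148.3125
χ² = Σ (O − E)² / E
  colored: (145 − 190.6875)² / 190.6875 = 10.9464
  colorless: (194 − 148.3125)² / 148.3125 = 14.0740
χ² = 10.9464 + 14.0740 = 25.0204 ≈ 25.020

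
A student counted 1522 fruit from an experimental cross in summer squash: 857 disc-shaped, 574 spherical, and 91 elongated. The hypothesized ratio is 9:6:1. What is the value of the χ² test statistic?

0.198

Under the 9:6:1 hypothesis (Σ ratio = 16, N = 1522):
  disc-shaped: 1522 × 9/16 = 856.125
  spherical: 1522 × 6/16 = 570.75
  elongated: 1522 × 1/16 = 95.125
χ² = Σ (O − E)² / E
  disc-shaped: (857 − 856.125)² / 856.125 = 0.0009
  spherical: (574 − 570.75)² / 570.75 = 0.0185
  elongated: (91 − 95.125)² / 95.125 = 0.1789
χ² = 0.0009 + 0.0185 + 0.1789 = 0.1983 ≈ 0.198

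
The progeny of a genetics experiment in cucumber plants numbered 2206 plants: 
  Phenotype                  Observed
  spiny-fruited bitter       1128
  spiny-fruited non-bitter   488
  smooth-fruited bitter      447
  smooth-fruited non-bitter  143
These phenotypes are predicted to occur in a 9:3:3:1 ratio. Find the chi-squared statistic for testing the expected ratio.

The 9:3:3:1 ratio has 16 parts, so with N = 2206 the expected counts are:
  spiny-fruited bitter: 2206 × 9/16 = 1240.875
  spiny-fruited non-bitter: 2206 × 3/16 = 413.625
  smooth-fruited bitter: 2206 × 3/16 = 413.625
  smooth-fruited non-bitter: 2206 × 1/16 = 137.875
χ² = Σ (O − E)² / E
  spiny-fruited bitter: (1128 − 1240.875)² / 1240.875 = 10.2676
  spiny-fruited non-bitter: (488 − 413.625)² / 413.625 = 13.3736
  smooth-fruited bitter: (447 − 413.625)² / 413.625 = 2.6930
  smooth-fruited non-bitter: (143 − 137.875)² / 137.875 = 0.1905
χ² = 10.2676 + 13.3736 + 2.6930 + 0.1905 = 26.5247 ≈ 26.525

26.525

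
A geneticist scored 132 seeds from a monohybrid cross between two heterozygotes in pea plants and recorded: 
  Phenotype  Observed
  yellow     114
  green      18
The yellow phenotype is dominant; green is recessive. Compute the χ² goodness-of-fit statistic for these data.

For a monohybrid cross between heterozygotes with complete dominance, the expected phenotypic ratio is 3:1.
The 3:1 ratio has 4 parts, so with N = 132 the expected counts are:
  yellow: 132 × 3/4 = 99
  green: 132 × 1/4 = 33
χ² = Σ (O − E)² / E
  yellow: (114 − 99)² / 99 = 2.2727
  green: (18 − 33)² / 33 = 6.8182
χ² = 2.2727 + 6.8182 = 9.0909 ≈ 9.091

9.091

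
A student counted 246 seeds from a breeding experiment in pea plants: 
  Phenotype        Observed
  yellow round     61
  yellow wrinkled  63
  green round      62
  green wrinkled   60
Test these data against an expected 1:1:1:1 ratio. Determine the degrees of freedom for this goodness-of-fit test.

A goodness-of-fit test with 4 phenotype classes has df = 4 − 1 = 3.

3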